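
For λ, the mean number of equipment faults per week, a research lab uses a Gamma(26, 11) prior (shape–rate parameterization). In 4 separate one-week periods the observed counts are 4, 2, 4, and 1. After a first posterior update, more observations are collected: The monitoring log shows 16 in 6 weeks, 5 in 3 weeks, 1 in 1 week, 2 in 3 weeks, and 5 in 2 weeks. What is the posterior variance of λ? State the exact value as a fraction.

Total count: 4 + 2 + 4 + 1 = 11.
Total exposure: 4 weeks.
After the first batch: Gamma(26 + 11, 11 + 4) = Gamma(37, 15).
Total count: 16 + 5 + 1 + 2 + 5 = 29.
Total exposure: 6 + 3 + 1 + 3 + 2 = 15 weeks.
After the second batch: Gamma(37 + 29, 15 + 15) = Gamma(66, 30).
Posterior variance = α'/β'² = 66/900 = 11/150.

11/150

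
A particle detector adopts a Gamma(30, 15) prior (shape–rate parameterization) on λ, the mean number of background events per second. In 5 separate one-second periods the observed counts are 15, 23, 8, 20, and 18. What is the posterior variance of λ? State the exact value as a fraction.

57/200

Total count: 15 + 23 + 8 + 20 + 18 = 84.
Total exposure: 5 seconds.
The Gamma prior is conjugate for the Poisson rate, so λ | data ~ Gamma(30+84, 15+5) = Gamma(114, 20).
Posterior variance = α'/β'² = 114/400 = 57/200.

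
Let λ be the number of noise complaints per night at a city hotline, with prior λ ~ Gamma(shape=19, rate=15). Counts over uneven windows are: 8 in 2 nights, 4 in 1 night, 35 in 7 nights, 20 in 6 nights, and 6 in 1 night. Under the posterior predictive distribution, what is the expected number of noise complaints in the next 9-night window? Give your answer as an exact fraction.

Total count: 8 + 4 + 35 + 20 + 6 = 73.
Total exposure: 2 + 1 + 7 + 6 + 1 = 17 nights.
Posterior: α' = 19 + 73 = 92, β' = 15 + 17 = 32.
Predictive mean over a 9-night window = T·E[λ|data] = 9·92/32 = 207/8.

207/8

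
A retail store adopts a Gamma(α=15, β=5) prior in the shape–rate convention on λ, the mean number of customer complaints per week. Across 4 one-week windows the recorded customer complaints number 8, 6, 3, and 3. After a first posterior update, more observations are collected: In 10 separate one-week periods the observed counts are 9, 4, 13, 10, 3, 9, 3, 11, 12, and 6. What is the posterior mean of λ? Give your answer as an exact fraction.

115/19

Total count: 8 + 6 + 3 + 3 = 20.
Total exposure: 4 weeks.
After the first batch: Gamma(15 + 20, 5 + 4) = Gamma(35, 9).
Total count: 9 + 4 + 13 + 10 + 3 + 9 + 3 + 11 + 12 + 6 = 80.
Total exposure: 10 weeks.
After the second batch: Gamma(35 + 80, 9 + 10) = Gamma(115, 19).
Posterior mean = α'/β' = 115/19.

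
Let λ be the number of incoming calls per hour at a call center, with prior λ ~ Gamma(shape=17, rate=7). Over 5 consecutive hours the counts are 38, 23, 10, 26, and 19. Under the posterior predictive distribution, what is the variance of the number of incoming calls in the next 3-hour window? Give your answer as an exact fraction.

665/16

Total count: 38 + 23 + 10 + 26 + 19 = 116.
Total exposure: 5 hours.
Posterior: α' = 17 + 116 = 133, β' = 7 + 5 = 12.
The posterior predictive for a window of length T is Negative Binomial with variance T·α'·(β'+T)/β'² = 3·133·15/144 = 665/16.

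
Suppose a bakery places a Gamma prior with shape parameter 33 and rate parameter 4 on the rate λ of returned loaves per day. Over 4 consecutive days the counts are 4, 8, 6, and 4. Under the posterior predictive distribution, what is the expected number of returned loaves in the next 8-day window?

Total count: 4 + 8 + 6 + 4 = 22.
Total exposure: 4 days.
The Gamma prior is conjugate for the Poisson rate, so λ | data ~ Gamma(33+22, 4+4) = Gamma(55, 8).
Predictive mean over an 8-day window = T·E[λ|data] = 8·55/8 = 55.

55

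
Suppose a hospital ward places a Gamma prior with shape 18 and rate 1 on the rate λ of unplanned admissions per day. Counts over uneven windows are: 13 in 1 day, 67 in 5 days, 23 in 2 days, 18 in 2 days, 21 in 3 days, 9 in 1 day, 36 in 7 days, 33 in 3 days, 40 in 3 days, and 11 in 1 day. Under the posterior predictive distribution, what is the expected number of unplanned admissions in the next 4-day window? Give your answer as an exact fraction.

Total count: 13 + 67 + 23 + 18 + 21 + 9 + 36 + 33 + 40 + 11 = 271.
Total exposure: 1 + 5 + 2 + 2 + 3 + 1 + 7 + 3 + 3 + 1 = 28 days.
The Gamma prior is conjugate for the Poisson rate, so λ | data ~ Gamma(18+271, 1+28) = Gamma(289, 29).
Predictive mean over a 4-day window = T·E[λ|data] = 4·289/29 = 1156/29.

1156/29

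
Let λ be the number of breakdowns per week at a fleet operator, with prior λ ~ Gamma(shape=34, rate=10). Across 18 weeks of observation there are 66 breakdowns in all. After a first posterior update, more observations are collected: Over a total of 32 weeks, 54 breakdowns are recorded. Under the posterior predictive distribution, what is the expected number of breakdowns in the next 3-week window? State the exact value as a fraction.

Total count 66 over total exposure 18 weeks.
After the first batch: Gamma(34 + 66, 10 + 18) = Gamma(100, 28).
Total count 54 over total exposure 32 weeks.
After the second batch: Gamma(100 + 54, 28 + 32) = Gamma(154, 60).
Predictive mean over a 3-week window = T·E[λ|data] = 3·154/60 = 77/10.

77/10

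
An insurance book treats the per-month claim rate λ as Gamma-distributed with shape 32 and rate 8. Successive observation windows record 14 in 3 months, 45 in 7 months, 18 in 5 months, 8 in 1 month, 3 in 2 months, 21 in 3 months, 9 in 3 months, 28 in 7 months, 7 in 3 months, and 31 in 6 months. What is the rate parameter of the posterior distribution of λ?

Total count: 14 + 45 + 18 + 8 + 3 + 21 + 9 + 28 + 7 + 31 = 184.
Total exposure: 3 + 7 + 5 + 1 + 2 + 3 + 3 + 7 + 3 + 6 = 40 months.
Posterior: α' = 32 + 184 = 216, β' = 8 + 40 = 48.

48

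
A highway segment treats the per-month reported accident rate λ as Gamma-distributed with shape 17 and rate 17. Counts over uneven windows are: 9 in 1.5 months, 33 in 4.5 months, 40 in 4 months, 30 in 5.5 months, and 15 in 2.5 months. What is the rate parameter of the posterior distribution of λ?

35

Total count: 9 + 33 + 40 + 30 + 15 = 127.
Total exposure: 1.5 + 4.5 + 4 + 5.5 + 2.5 = 18 months.
Posterior: α' = 17 + 127 = 144, β' = 17 + 18 = 35.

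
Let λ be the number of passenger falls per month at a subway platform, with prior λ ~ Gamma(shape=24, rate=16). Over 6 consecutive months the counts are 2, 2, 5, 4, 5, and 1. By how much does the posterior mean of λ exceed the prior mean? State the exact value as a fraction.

Total count: 2 + 2 + 5 + 4 + 5 + 1 = 19.
Total exposure: 6 months.
Posterior: α' = 24 + 19 = 43, β' = 16 + 6 = 22.
Posterior mean = 43/22 = 43/22; prior mean = 24/16 = 3/2. Difference = 43/22 − 3/2 = 5/11.

5/11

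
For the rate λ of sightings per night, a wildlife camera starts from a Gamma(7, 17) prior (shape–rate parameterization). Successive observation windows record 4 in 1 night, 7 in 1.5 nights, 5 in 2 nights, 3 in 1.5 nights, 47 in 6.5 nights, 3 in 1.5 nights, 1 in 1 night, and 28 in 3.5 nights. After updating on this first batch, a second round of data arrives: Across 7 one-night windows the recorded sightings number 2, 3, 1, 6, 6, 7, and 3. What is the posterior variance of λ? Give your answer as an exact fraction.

Total count: 4 + 7 + 5 + 3 + 47 + 3 + 1 + 28 = 98.
Total exposure: 1 + 1.5 + 2 + 1.5 + 6.5 + 1.5 + 1 + 3.5 = 18.5 nights.
After the first batch: Gamma(7 + 98, 17 + 18.5) = Gamma(105, 71/2).
Total count: 2 + 3 + 1 + 6 + 6 + 7 + 3 = 28.
Total exposure: 7 nights.
After the second batch: Gamma(105 + 28, 71/2 + 7) = Gamma(133, 85/2).
Posterior variance = α'/β'² = 133/(7225/4) = 532/7225.

532/7225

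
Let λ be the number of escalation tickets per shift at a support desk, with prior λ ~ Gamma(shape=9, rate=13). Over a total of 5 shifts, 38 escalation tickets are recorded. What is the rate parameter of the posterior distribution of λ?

18

Total count 38 over total exposure 5 shifts.
Conjugate update: add total count to the shape and total exposure to the rate, giving Gamma(47, 18).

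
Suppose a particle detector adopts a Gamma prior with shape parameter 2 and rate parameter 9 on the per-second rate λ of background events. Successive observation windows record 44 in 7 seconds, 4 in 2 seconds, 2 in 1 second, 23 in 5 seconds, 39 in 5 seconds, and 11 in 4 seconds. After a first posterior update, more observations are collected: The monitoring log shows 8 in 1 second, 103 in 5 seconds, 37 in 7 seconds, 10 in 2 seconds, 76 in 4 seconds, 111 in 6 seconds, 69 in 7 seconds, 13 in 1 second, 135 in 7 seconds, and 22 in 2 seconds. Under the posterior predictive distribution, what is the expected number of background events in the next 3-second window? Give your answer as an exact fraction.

Total count: 44 + 4 + 2 + 23 + 39 + 11 = 123.
Total exposure: 7 + 2 + 1 + 5 + 5 + 4 = 24 seconds.
After the first batch: Gamma(2 + 123, 9 + 24) = Gamma(125, 33).
Total count: 8 + 103 + 37 + 10 + 76 + 111 + 69 + 13 + 135 + 22 = 584.
Total exposure: 1 + 5 + 7 + 2 + 4 + 6 + 7 + 1 + 7 + 2 = 42 seconds.
After the second batch: Gamma(125 + 584, 33 + 42) = Gamma(709, 75).
Predictive mean over a 3-second window = T·E[λ|data] = 3·709/75 = 709/25.

709/25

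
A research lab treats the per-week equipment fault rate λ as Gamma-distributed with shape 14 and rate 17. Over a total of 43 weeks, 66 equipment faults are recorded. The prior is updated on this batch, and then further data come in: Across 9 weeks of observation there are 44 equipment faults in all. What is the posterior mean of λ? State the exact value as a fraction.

124/69

Total count 66 over total exposure 43 weeks.
After the first batch: Gamma(14 + 66, 17 + 43) = Gamma(80, 60).
Total count 44 over total exposure 9 weeks.
After the second batch: Gamma(80 + 44, 60 + 9) = Gamma(124, 69).
Posterior mean = α'/β' = 124/69.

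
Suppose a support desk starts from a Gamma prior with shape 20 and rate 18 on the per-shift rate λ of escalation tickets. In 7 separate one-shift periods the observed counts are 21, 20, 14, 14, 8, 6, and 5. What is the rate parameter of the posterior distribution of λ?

Total count: 21 + 20 + 14 + 14 + 8 + 6 + 5 = 88.
Total exposure: 7 shifts.
By Gamma–Poisson conjugacy, the posterior is Gamma(α + Σx, β + Σt) = Gamma(20 + 88, 18 + 7) = Gamma(108, 25).

25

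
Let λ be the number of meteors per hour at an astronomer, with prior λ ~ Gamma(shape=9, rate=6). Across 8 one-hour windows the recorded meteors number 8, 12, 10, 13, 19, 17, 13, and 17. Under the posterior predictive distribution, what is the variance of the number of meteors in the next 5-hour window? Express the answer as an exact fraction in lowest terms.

5605/98

Total count: 8 + 12 + 10 + 13 + 19 + 17 + 13 + 17 = 109.
Total exposure: 8 hours.
By Gamma–Poisson conjugacy, the posterior is Gamma(α + Σx, β + Σt) = Gamma(9 + 109, 6 + 8) = Gamma(118, 14).
The posterior predictive for a window of length T is Negative Binomial with variance T·α'·(β'+T)/β'² = 5·118·19/196 = 5605/98.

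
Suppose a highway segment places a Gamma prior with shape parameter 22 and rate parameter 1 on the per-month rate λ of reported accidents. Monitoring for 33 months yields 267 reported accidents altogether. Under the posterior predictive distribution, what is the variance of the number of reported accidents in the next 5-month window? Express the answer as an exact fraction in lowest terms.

Total count 267 over total exposure 33 months.
The Gamma prior is conjugate for the Poisson rate, so λ | data ~ Gamma(22+267, 1+33) = Gamma(289, 34).
The posterior predictive for a window of length T is Negative Binomial with variance T·α'·(β'+T)/β'² = 5·289·39/1156 = 195/4.

195/4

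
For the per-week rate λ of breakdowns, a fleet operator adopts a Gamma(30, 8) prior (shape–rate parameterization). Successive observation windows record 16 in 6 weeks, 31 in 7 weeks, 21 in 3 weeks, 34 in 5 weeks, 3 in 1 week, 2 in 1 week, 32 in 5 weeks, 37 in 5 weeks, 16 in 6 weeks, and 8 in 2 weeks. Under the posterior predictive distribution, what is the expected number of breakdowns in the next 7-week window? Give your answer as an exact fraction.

Total count: 16 + 31 + 21 + 34 + 3 + 2 + 32 + 37 + 16 + 8 = 200.
Total exposure: 6 + 7 + 3 + 5 + 1 + 1 + 5 + 5 + 6 + 2 = 41 weeks.
Gamma(α, β) with Poisson data over total exposure Σt gives posterior Gamma(α+Σx, β+Σt) = Gamma(230, 49).
Predictive mean over a 7-week window = T·E[λ|data] = 7·230/49 = 230/7.

230/7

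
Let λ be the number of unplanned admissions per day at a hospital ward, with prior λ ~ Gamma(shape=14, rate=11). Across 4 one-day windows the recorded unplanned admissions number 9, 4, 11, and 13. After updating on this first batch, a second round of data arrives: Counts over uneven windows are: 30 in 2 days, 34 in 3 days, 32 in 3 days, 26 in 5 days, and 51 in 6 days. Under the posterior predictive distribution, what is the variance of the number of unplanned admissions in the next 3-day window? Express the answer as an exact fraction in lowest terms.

Total count: 9 + 4 + 11 + 13 = 37.
Total exposure: 4 days.
After the first batch: Gamma(14 + 37, 11 + 4) = Gamma(51, 15).
Total count: 30 + 34 + 32 + 26 + 51 = 173.
Total exposure: 2 + 3 + 3 + 5 + 6 = 19 days.
After the second batch: Gamma(51 + 173, 15 + 19) = Gamma(224, 34).
The posterior predictive for a window of length T is Negative Binomial with variance T·α'·(β'+T)/β'² = 3·224·37/1156 = 6216/289.

6216/289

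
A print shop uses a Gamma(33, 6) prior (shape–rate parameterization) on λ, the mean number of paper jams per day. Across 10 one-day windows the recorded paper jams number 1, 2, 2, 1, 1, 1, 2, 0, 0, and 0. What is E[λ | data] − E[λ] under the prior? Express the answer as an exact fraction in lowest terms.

Total count: 1 + 2 + 2 + 1 + 1 + 1 + 2 + 0 + 0 + 0 = 10.
Total exposure: 10 days.
The Gamma prior is conjugate for the Poisson rate, so λ | data ~ Gamma(33+10, 6+10) = Gamma(43, 16).
Posterior mean = 43/16 = 43/16; prior mean = 33/6 = 11/2. Difference = 43/16 − 11/2 = -45/16.

-45/16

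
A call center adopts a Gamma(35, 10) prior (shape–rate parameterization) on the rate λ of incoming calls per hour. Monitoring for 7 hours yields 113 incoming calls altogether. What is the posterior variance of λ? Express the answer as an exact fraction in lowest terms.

148/289

Total count 113 over total exposure 7 hours.
Conjugate update: add total count to the shape and total exposure to the rate, giving Gamma(148, 17).
Posterior variance = α'/β'² = 148/289.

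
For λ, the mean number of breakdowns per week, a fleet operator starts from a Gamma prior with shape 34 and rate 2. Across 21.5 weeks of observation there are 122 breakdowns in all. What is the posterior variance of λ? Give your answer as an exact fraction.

Total count 122 over total exposure 21.5 weeks.
Conjugate update: add total count to the shape and total exposure to the rate, giving Gamma(156, 47/2).
Posterior variance = α'/β'² = 156/(2209/4) = 624/2209.

624/2209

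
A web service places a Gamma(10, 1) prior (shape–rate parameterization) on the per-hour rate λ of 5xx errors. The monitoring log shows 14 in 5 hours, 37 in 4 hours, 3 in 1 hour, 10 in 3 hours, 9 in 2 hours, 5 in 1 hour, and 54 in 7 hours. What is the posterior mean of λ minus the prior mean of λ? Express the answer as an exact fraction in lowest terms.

Total count: 14 + 37 + 3 + 10 + 9 + 5 + 54 = 132.
Total exposure: 5 + 4 + 1 + 3 + 2 + 1 + 7 = 23 hours.
Gamma(α, β) with Poisson data over total exposure Σt gives posterior Gamma(α+Σx, β+Σt) = Gamma(142, 24).
Posterior mean = 142/24 = 71/12; prior mean = 10/1 = 10. Difference = 71/12 − 10 = -49/12.

-49/12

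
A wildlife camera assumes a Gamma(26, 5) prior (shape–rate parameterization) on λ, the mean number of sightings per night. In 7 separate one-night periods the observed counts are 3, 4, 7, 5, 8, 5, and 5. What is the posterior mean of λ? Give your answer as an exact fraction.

21/4

Total count: 3 + 4 + 7 + 5 + 8 + 5 + 5 = 37.
Total exposure: 7 nights.
Gamma(α, β) with Poisson data over total exposure Σt gives posterior Gamma(α+Σx, β+Σt) = Gamma(63, 12).
Posterior mean = α'/β' = 63/12 = 21/4.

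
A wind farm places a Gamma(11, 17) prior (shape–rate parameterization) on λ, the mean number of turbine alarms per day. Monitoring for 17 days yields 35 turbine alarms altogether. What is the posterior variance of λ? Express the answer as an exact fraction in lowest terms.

Total count 35 over total exposure 17 days.
By Gamma–Poisson conjugacy, the posterior is Gamma(α + Σx, β + Σt) = Gamma(11 + 35, 17 + 17) = Gamma(46, 34).
Posterior variance = α'/β'² = 46/1156 = 23/578.

23/578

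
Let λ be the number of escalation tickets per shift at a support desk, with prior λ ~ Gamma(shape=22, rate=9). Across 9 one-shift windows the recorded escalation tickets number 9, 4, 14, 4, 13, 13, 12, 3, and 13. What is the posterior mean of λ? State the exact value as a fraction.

107/18

Total count: 9 + 4 + 14 + 4 + 13 + 13 + 12 + 3 + 13 = 85.
Total exposure: 9 shifts.
By Gamma–Poisson conjugacy, the posterior is Gamma(α + Σx, β + Σt) = Gamma(22 + 85, 9 + 9) = Gamma(107, 18).
Posterior mean = α'/β' = 107/18.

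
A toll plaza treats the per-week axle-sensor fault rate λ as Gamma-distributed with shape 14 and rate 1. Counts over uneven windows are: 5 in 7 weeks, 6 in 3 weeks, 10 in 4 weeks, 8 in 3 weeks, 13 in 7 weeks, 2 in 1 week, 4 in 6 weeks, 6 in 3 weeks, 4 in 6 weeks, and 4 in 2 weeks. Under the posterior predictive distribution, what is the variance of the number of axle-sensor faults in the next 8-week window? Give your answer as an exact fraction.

Total count: 5 + 6 + 10 + 8 + 13 + 2 + 4 + 6 + 4 + 4 = 62.
Total exposure: 7 + 3 + 4 + 3 + 7 + 1 + 6 + 3 + 6 + 2 = 42 weeks.
The Gamma prior is conjugate for the Poisson rate, so λ | data ~ Gamma(14+62, 1+42) = Gamma(76, 43).
The posterior predictive for a window of length T is Negative Binomial with variance T·α'·(β'+T)/β'² = 8·76·51/1849 = 31008/1849.

31008/1849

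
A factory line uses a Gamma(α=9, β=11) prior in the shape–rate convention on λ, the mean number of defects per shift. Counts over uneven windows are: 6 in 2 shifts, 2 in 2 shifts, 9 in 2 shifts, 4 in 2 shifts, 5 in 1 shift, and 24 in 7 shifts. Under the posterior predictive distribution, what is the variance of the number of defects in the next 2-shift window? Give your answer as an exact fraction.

3422/729

Total count: 6 + 2 + 9 + 4 + 5 + 24 = 50.
Total exposure: 2 + 2 + 2 + 2 + 1 + 7 = 16 shifts.
Conjugate update: add total count to the shape and total exposure to the rate, giving Gamma(59, 27).
The posterior predictive for a window of length T is Negative Binomial with variance T·α'·(β'+T)/β'² = 2·59·29/729 = 3422/729.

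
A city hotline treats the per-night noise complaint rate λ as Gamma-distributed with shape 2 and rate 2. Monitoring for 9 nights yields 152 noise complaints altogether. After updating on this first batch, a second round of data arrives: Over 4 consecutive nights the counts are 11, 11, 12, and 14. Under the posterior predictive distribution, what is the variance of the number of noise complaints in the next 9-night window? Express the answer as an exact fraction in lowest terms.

Total count 152 over total exposure 9 nights.
After the first batch: Gamma(2 + 152, 2 + 9) = Gamma(154, 11).
Total count: 11 + 11 + 12 + 14 = 48.
Total exposure: 4 nights.
After the second batch: Gamma(154 + 48, 11 + 4) = Gamma(202, 15).
The posterior predictive for a window of length T is Negative Binomial with variance T·α'·(β'+T)/β'² = 9·202·24/225 = 4848/25.

4848/25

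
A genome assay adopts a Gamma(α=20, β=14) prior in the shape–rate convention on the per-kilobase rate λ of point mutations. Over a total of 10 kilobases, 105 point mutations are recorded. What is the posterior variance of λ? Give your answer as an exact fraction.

125/576

Total count 105 over total exposure 10 kilobases.
Gamma(α, β) with Poisson data over total exposure Σt gives posterior Gamma(α+Σx, β+Σt) = Gamma(125, 24).
Posterior variance = α'/β'² = 125/576.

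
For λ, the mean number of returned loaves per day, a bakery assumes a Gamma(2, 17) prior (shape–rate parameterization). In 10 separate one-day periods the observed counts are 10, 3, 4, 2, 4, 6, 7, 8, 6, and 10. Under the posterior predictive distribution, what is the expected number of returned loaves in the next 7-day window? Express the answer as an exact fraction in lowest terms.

Total count: 10 + 3 + 4 + 2 + 4 + 6 + 7 + 8 + 6 + 10 = 60.
Total exposure: 10 days.
Posterior: α' = 2 + 60 = 62, β' = 17 + 10 = 27.
Predictive mean over a 7-day window = T·E[λ|data] = 7·62/27 = 434/27.

434/27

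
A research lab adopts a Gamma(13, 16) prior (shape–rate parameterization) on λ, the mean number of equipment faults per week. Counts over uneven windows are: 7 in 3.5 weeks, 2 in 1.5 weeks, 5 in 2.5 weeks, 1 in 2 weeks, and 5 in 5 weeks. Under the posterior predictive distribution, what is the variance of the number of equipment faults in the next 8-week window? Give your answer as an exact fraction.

Total count: 7 + 2 + 5 + 1 + 5 = 20.
Total exposure: 3.5 + 1.5 + 2.5 + 2 + 5 = 14.5 weeks.
Posterior: α' = 13 + 20 = 33, β' = 16 + 14.5 = 61/2.
The posterior predictive for a window of length T is Negative Binomial with variance T·α'·(β'+T)/β'² = 8·33·(77/2)/(3721/4) = 40656/3721.

40656/3721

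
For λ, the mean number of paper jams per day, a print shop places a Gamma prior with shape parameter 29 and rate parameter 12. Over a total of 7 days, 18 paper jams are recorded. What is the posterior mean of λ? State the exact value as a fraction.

47/19

Total count 18 over total exposure 7 days.
Gamma(α, β) with Poisson data over total exposure Σt gives posterior Gamma(α+Σx, β+Σt) = Gamma(47, 19).
Posterior mean = α'/β' = 47/19.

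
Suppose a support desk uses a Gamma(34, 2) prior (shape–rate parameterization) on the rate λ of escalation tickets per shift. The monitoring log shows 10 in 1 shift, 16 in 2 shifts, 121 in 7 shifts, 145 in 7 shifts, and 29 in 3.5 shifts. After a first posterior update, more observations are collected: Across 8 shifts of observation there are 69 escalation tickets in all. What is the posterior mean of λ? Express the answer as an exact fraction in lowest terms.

848/61

Total count: 10 + 16 + 121 + 145 + 29 = 321.
Total exposure: 1 + 2 + 7 + 7 + 3.5 = 20.5 shifts.
After the first batch: Gamma(34 + 321, 2 + 20.5) = Gamma(355, 45/2).
Total count 69 over total exposure 8 shifts.
After the second batch: Gamma(355 + 69, 45/2 + 8) = Gamma(424, 61/2).
Posterior mean = α'/β' = 424/(61/2) = 848/61.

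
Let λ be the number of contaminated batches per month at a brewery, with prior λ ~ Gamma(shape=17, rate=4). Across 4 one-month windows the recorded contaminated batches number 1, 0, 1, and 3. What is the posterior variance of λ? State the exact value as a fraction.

11/32

Total count: 1 + 0 + 1 + 3 = 5.
Total exposure: 4 months.
Conjugate update: add total count to the shape and total exposure to the rate, giving Gamma(22, 8).
Posterior variance = α'/β'² = 22/64 = 11/32.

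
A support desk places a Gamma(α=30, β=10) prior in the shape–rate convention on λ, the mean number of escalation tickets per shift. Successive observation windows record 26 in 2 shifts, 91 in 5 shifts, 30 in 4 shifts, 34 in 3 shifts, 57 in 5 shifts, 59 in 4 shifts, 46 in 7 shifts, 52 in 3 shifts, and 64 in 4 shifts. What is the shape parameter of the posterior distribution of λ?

Total count: 26 + 91 + 30 + 34 + 57 + 59 + 46 + 52 + 64 = 459.
Total exposure: 2 + 5 + 4 + 3 + 5 + 4 + 7 + 3 + 4 = 37 shifts.
Gamma(α, β) with Poisson data over total exposure Σt gives posterior Gamma(α+Σx, β+Σt) = Gamma(489, 47).

489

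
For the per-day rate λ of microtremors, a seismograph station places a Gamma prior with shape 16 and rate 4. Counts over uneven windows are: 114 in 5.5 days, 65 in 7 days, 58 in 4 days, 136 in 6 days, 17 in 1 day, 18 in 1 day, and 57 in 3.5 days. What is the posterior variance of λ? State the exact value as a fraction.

481/1024

Total count: 114 + 65 + 58 + 136 + 17 + 18 + 57 = 465.
Total exposure: 5.5 + 7 + 4 + 6 + 1 + 1 + 3.5 = 28 days.
Gamma(α, β) with Poisson data over total exposure Σt gives posterior Gamma(α+Σx, β+Σt) = Gamma(481, 32).
Posterior variance = α'/β'² = 481/1024.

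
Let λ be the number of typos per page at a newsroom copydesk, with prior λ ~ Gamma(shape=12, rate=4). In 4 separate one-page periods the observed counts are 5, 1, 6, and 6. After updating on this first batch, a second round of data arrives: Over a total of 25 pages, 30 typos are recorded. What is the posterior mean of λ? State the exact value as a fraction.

20/11

Total count: 5 + 1 + 6 + 6 = 18.
Total exposure: 4 pages.
After the first batch: Gamma(12 + 18, 4 + 4) = Gamma(30, 8).
Total count 30 over total exposure 25 pages.
After the second batch: Gamma(30 + 30, 8 + 25) = Gamma(60, 33).
Posterior mean = α'/β' = 60/33 = 20/11.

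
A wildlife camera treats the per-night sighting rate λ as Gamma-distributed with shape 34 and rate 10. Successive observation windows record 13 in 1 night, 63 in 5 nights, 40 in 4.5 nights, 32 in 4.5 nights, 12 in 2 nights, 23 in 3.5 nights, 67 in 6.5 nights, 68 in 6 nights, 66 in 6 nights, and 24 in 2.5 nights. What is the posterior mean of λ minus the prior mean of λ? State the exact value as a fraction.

Total count: 13 + 63 + 40 + 32 + 12 + 23 + 67 + 68 + 66 + 24 = 408.
Total exposure: 1 + 5 + 4.5 + 4.5 + 2 + 3.5 + 6.5 + 6 + 6 + 2.5 = 41.5 nights.
Conjugate update: add total count to the shape and total exposure to the rate, giving Gamma(442, 103/2).
Posterior mean = 442/(103/2) = 884/103; prior mean = 34/10 = 17/5. Difference = 884/103 − 17/5 = 2669/515.

2669/515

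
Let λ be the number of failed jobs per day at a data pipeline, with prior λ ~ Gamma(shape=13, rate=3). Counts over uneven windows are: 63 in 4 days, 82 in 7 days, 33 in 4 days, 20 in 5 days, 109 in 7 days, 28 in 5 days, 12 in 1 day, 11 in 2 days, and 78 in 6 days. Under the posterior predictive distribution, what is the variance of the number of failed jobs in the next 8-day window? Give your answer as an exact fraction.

11674/121

Total count: 63 + 82 + 33 + 20 + 109 + 28 + 12 + 11 + 78 = 436.
Total exposure: 4 + 7 + 4 + 5 + 7 + 5 + 1 + 2 + 6 = 41 days.
Conjugate update: add total count to the shape and total exposure to the rate, giving Gamma(449, 44).
The posterior predictive for a window of length T is Negative Binomial with variance T·α'·(β'+T)/β'² = 8·449·52/1936 = 11674/121.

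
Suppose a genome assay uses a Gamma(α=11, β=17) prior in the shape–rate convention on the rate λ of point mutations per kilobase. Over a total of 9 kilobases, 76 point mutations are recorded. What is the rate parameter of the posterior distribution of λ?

26

Total count 76 over total exposure 9 kilobases.
Gamma(α, β) with Poisson data over total exposure Σt gives posterior Gamma(α+Σx, β+Σt) = Gamma(87, 26).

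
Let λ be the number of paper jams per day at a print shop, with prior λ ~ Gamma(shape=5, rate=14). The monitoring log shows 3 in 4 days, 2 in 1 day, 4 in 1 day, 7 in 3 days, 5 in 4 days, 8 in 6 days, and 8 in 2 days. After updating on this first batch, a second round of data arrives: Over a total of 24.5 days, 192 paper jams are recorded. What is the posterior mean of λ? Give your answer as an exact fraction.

468/119

Total count: 3 + 2 + 4 + 7 + 5 + 8 + 8 = 37.
Total exposure: 4 + 1 + 1 + 3 + 4 + 6 + 2 = 21 days.
After the first batch: Gamma(5 + 37, 14 + 21) = Gamma(42, 35).
Total count 192 over total exposure 24.5 days.
After the second batch: Gamma(42 + 192, 35 + 24.5) = Gamma(234, 119/2).
Posterior mean = α'/β' = 234/(119/2) = 468/119.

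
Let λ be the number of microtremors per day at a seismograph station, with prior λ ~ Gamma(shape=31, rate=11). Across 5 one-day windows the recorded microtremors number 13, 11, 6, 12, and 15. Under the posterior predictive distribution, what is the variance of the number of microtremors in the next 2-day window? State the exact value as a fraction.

Total count: 13 + 11 + 6 + 12 + 15 = 57.
Total exposure: 5 days.
The Gamma prior is conjugate for the Poisson rate, so λ | data ~ Gamma(31+57, 11+5) = Gamma(88, 16).
The posterior predictive for a window of length T is Negative Binomial with variance T·α'·(β'+T)/β'² = 2·88·18/256 = 99/8.

99/8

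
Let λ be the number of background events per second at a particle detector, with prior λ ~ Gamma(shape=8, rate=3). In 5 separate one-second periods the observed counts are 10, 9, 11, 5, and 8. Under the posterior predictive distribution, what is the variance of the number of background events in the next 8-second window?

Total count: 10 + 9 + 11 + 5 + 8 = 43.
Total exposure: 5 seconds.
By Gamma–Poisson conjugacy, the posterior is Gamma(α + Σx, β + Σt) = Gamma(8 + 43, 3 + 5) = Gamma(51, 8).
The posterior predictive for a window of length T is Negative Binomial with variance T·α'·(β'+T)/β'² = 8·51·16/64 = 102.

102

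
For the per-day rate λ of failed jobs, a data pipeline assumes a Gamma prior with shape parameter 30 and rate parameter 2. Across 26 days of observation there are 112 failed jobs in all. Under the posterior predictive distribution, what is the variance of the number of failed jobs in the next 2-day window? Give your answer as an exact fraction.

1065/98

Total count 112 over total exposure 26 days.
Gamma(α, β) with Poisson data over total exposure Σt gives posterior Gamma(α+Σx, β+Σt) = Gamma(142, 28).
The posterior predictive for a window of length T is Negative Binomial with variance T·α'·(β'+T)/β'² = 2·142·30/784 = 1065/98.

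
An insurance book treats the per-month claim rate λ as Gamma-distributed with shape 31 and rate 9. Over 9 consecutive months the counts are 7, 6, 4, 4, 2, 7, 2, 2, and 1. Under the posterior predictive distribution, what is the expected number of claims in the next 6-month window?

22

Total count: 7 + 6 + 4 + 4 + 2 + 7 + 2 + 2 + 1 = 35.
Total exposure: 9 months.
The Gamma prior is conjugate for the Poisson rate, so λ | data ~ Gamma(31+35, 9+9) = Gamma(66, 18).
Predictive mean over a 6-month window = T·E[λ|data] = 6·66/18 = 22.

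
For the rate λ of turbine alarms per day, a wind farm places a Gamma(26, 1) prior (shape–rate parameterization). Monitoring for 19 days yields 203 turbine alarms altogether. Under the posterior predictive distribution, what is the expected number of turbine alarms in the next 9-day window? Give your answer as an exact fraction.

2061/20

Total count 203 over total exposure 19 days.
Gamma(α, β) with Poisson data over total exposure Σt gives posterior Gamma(α+Σx, β+Σt) = Gamma(229, 20).
Predictive mean over a 9-day window = T·E[λ|data] = 9·229/20 = 2061/20.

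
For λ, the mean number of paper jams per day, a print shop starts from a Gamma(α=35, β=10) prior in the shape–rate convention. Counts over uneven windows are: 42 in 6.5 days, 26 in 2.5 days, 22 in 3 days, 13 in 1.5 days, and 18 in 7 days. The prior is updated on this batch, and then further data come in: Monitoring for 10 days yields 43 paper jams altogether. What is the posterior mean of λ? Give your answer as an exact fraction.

Total count: 42 + 26 + 22 + 13 + 18 = 121.
Total exposure: 6.5 + 2.5 + 3 + 1.5 + 7 = 20.5 days.
After the first batch: Gamma(35 + 121, 10 + 20.5) = Gamma(156, 61/2).
Total count 43 over total exposure 10 days.
After the second batch: Gamma(156 + 43, 61/2 + 10) = Gamma(199, 81/2).
Posterior mean = α'/β' = 199/(81/2) = 398/81.

398/81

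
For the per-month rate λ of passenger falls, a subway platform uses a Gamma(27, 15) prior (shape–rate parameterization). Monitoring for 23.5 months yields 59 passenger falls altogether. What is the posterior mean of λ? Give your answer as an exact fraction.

Total count 59 over total exposure 23.5 months.
Conjugate update: add total count to the shape and total exposure to the rate, giving Gamma(86, 77/2).
Posterior mean = α'/β' = 86/(77/2) = 172/77.

172/77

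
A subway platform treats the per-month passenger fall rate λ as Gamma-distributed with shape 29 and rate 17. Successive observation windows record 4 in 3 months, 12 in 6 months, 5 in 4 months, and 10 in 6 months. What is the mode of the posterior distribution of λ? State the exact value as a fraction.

59/36

Total count: 4 + 12 + 5 + 10 = 31.
Total exposure: 3 + 6 + 4 + 6 = 19 months.
Conjugate update: add total count to the shape and total exposure to the rate, giving Gamma(60, 36).
Posterior mode = (α'−1)/β' = 59/36.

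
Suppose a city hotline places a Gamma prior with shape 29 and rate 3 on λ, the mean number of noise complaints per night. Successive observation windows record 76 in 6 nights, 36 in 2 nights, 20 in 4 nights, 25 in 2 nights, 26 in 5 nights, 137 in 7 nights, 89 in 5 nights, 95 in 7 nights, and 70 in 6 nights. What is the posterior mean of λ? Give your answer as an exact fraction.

603/47

Total count: 76 + 36 + 20 + 25 + 26 + 137 + 89 + 95 + 70 = 574.
Total exposure: 6 + 2 + 4 + 2 + 5 + 7 + 5 + 7 + 6 = 44 nights.
Gamma(α, β) with Poisson data over total exposure Σt gives posterior Gamma(α+Σx, β+Σt) = Gamma(603, 47).
Posterior mean = α'/β' = 603/47.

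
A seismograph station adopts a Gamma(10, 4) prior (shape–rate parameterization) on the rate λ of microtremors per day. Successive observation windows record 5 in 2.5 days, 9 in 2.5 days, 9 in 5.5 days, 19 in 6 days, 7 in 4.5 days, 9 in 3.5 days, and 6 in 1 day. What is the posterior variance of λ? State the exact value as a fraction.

296/3481

Total count: 5 + 9 + 9 + 19 + 7 + 9 + 6 = 64.
Total exposure: 2.5 + 2.5 + 5.5 + 6 + 4.5 + 3.5 + 1 = 25.5 days.
Posterior: α' = 10 + 64 = 74, β' = 4 + 25.5 = 59/2.
Posterior variance = α'/β'² = 74/(3481/4) = 296/3481.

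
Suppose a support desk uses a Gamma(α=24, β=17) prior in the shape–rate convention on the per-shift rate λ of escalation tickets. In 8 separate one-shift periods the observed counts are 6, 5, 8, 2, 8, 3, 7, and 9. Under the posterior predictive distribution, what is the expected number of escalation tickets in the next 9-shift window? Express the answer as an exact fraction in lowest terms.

648/25

Total count: 6 + 5 + 8 + 2 + 8 + 3 + 7 + 9 = 48.
Total exposure: 8 shifts.
By Gamma–Poisson conjugacy, the posterior is Gamma(α + Σx, β + Σt) = Gamma(24 + 48, 17 + 8) = Gamma(72, 25).
Predictive mean over a 9-shift window = T·E[λ|data] = 9·72/25 = 648/25.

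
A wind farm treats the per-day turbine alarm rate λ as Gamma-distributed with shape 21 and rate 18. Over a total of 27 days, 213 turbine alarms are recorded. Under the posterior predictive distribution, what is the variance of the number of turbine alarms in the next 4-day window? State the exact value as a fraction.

5096/225

Total count 213 over total exposure 27 days.
By Gamma–Poisson conjugacy, the posterior is Gamma(α + Σx, β + Σt) = Gamma(21 + 213, 18 + 27) = Gamma(234, 45).
The posterior predictive for a window of length T is Negative Binomial with variance T·α'·(β'+T)/β'² = 4·234·49/2025 = 5096/225.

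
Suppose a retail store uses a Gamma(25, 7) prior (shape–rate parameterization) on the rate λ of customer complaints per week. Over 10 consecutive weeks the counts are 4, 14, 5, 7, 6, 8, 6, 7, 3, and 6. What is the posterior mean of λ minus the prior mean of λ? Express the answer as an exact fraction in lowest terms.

Total count: 4 + 14 + 5 + 7 + 6 + 8 + 6 + 7 + 3 + 6 = 66.
Total exposure: 10 weeks.
Posterior: α' = 25 + 66 = 91, β' = 7 + 10 = 17.
Posterior mean = 91/17 = 91/17; prior mean = 25/7 = 25/7. Difference = 91/17 − 25/7 = 212/119.

212/119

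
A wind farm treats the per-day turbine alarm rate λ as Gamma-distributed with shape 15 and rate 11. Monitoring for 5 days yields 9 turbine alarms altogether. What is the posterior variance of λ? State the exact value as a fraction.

3/32

Total count 9 over total exposure 5 days.
The Gamma prior is conjugate for the Poisson rate, so λ | data ~ Gamma(15+9, 11+5) = Gamma(24, 16).
Posterior variance = α'/β'² = 24/256 = 3/32.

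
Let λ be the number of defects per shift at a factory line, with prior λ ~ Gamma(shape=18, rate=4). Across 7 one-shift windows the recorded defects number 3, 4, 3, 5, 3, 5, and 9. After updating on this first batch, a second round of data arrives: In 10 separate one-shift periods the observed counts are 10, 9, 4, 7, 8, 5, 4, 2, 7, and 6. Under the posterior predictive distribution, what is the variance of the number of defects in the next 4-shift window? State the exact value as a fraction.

Total count: 3 + 4 + 3 + 5 + 3 + 5 + 9 = 32.
Total exposure: 7 shifts.
After the first batch: Gamma(18 + 32, 4 + 7) = Gamma(50, 11).
Total count: 10 + 9 + 4 + 7 + 8 + 5 + 4 + 2 + 7 + 6 = 62.
Total exposure: 10 shifts.
After the second batch: Gamma(50 + 62, 11 + 10) = Gamma(112, 21).
The posterior predictive for a window of length T is Negative Binomial with variance T·α'·(β'+T)/β'² = 4·112·25/441 = 1600/63.

1600/63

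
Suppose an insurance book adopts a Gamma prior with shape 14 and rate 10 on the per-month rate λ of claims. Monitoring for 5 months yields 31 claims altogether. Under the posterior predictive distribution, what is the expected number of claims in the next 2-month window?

Total count 31 over total exposure 5 months.
Posterior: α' = 14 + 31 = 45, β' = 10 + 5 = 15.
Predictive mean over a 2-month window = T·E[λ|data] = 2·45/15 = 6.

6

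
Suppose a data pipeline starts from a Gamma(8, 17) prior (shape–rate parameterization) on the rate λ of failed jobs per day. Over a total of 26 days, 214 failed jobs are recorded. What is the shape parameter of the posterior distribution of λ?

222

Total count 214 over total exposure 26 days.
Gamma(α, β) with Poisson data over total exposure Σt gives posterior Gamma(α+Σx, β+Σt) = Gamma(222, 43).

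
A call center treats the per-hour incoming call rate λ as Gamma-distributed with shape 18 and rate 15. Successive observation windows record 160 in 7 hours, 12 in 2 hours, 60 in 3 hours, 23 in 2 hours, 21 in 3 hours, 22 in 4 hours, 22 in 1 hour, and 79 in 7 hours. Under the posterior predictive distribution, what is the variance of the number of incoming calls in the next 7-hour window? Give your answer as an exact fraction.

Total count: 160 + 12 + 60 + 23 + 21 + 22 + 22 + 79 = 399.
Total exposure: 7 + 2 + 3 + 2 + 3 + 4 + 1 + 7 = 29 hours.
By Gamma–Poisson conjugacy, the posterior is Gamma(α + Σx, β + Σt) = Gamma(18 + 399, 15 + 29) = Gamma(417, 44).
The posterior predictive for a window of length T is Negative Binomial with variance T·α'·(β'+T)/β'² = 7·417·51/1936 = 148869/1936.

148869/1936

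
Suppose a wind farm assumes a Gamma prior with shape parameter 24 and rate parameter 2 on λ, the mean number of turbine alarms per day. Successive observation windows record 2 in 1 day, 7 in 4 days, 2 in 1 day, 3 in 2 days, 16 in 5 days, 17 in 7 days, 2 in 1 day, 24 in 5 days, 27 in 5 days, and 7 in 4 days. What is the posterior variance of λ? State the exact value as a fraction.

131/1369

Total count: 2 + 7 + 2 + 3 + 16 + 17 + 2 + 24 + 27 + 7 = 107.
Total exposure: 1 + 4 + 1 + 2 + 5 + 7 + 1 + 5 + 5 + 4 = 35 days.
Conjugate update: add total count to the shape and total exposure to the rate, giving Gamma(131, 37).
Posterior variance = α'/β'² = 131/1369.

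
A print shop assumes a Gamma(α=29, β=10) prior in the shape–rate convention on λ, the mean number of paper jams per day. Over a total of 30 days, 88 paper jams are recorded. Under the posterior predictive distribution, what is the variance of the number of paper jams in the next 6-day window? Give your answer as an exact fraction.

Total count 88 over total exposure 30 days.
Conjugate update: add total count to the shape and total exposure to the rate, giving Gamma(117, 40).
The posterior predictive for a window of length T is Negative Binomial with variance T·α'·(β'+T)/β'² = 6·117·46/1600 = 8073/400.

8073/400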